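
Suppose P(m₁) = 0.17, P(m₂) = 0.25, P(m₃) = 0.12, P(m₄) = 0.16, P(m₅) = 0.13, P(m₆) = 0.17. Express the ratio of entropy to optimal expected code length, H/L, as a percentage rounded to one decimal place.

98.5%

Entropy H = −Σ p log₂ p ≈ 2.5419 bits.
Huffman merges: 3/25+13/100→1/4; 4/25+17/100→33/100; 17/100+1/4→21/50; 1/4+33/100→29/50; 21/50+29/50→1. L = 129/50 ≈ 2.5800.
Efficiency = H/L = 2.5419/2.5800 = 98.5%.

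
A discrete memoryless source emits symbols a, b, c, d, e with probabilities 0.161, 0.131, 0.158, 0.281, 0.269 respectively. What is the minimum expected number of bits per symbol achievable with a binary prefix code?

2.289 bits/symbol

Repeatedly combine the two least-probable nodes; the expected code length is the sum of the merged weights.
merge 131/1000 + 79/500 → 289/1000
merge 161/1000 + 269/1000 → 43/100
merge 281/1000 + 289/1000 → 57/100
merge 43/100 + 57/100 → 1
L = 289/1000 + 43/100 + 57/100 + 1 = 2289/1000 = 2.289 bits/symbol.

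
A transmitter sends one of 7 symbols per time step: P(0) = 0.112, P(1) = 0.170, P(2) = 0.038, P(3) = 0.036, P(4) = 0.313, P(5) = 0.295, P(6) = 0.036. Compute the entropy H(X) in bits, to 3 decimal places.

H = −Σ pᵢ log₂ pᵢ.
−0.112·log₂(0.112) = 0.3537
−0.170·log₂(0.170) = 0.4346
−0.038·log₂(0.038) = 0.1793
−0.036·log₂(0.036) = 0.1727
−0.313·log₂(0.313) = 0.5245
−0.295·log₂(0.295) = 0.5196
−0.036·log₂(0.036) = 0.1727
Sum ≈ 2.3570 → 2.357 bits.

2.357 bits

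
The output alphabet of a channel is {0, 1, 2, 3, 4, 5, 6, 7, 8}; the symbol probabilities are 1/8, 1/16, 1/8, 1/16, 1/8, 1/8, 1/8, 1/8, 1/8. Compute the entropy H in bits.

3.125 bits

Each probability is a power of 1/2, so log₂(1/p) is an integer.
H = Σ p·log₂(1/p) = 1/8·3 + 1/16·4 + 1/8·3 + 1/16·4 + 1/8·3 + 1/8·3 + 1/8·3 + 1/8·3 + 1/8·3 = 3.125 bits.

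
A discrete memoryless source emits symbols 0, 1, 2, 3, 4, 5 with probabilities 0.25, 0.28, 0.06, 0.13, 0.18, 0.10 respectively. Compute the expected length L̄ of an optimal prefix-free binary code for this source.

2.45 bits/symbol

Repeatedly combine the two least-probable nodes; the expected code length is the sum of the merged weights.
merge 3/50 + 1/10 → 4/25
merge 13/100 + 4/25 → 29/100
merge 9/50 + 1/4 → 43/100
merge 7/25 + 29/100 → 57/100
merge 43/100 + 57/100 → 1
L = 4/25 + 29/100 + 43/100 + 57/100 + 1 = 49/20 = 2.45 bits/symbol.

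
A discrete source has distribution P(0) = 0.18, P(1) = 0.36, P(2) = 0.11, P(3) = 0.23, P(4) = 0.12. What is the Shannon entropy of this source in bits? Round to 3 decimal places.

2.181 bits

H = −Σ pᵢ log₂ pᵢ.
−0.18·log₂(0.18) = 0.4453
−0.36·log₂(0.36) = 0.5306
−0.11·log₂(0.11) = 0.3503
−0.23·log₂(0.23) = 0.4877
−0.12·log₂(0.12) = 0.3671
Sum ≈ 2.1809 → 2.181 bits.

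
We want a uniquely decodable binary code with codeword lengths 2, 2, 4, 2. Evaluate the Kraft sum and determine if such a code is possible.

With common denominator 2^4 = 16: Σ 2^(−ℓᵢ) = 4/16 + 4/16 + 1/16 + 4/16 = 13/16 = 0.8125.
Kraft's inequality requires Σ ≤ 1; here Σ = 0.8125 ≤ 1, so such a prefix code exists.

0.8125; yes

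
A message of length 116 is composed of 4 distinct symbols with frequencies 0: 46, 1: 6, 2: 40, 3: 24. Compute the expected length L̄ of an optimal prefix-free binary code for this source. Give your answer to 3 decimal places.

Probabilities are the counts divided by 116.
Repeatedly combine the two least-probable nodes; the expected code length is the sum of the merged weights.
merge 3/58 + 6/29 → 15/58
merge 15/58 + 10/29 → 35/58
merge 23/58 + 35/58 → 1
L = 15/58 + 35/58 + 1 = 54/29 ≈ 1.862 bits/symbol.

1.862 bits/symbol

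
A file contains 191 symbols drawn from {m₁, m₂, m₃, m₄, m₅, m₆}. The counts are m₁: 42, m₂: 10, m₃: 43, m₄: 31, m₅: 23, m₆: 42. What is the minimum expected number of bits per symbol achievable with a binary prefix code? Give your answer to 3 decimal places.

Probabilities are the counts divided by 191.
Repeatedly combine the two least-probable nodes; the expected code length is the sum of the merged weights.
merge 10/191 + 23/191 → 33/191
merge 31/191 + 33/191 → 64/191
merge 42/191 + 42/191 → 84/191
merge 43/191 + 64/191 → 107/191
merge 84/191 + 107/191 → 1
L = 33/191 + 64/191 + 84/191 + 107/191 + 1 = 479/191 ≈ 2.508 bits/symbol.

2.508 bits/symbol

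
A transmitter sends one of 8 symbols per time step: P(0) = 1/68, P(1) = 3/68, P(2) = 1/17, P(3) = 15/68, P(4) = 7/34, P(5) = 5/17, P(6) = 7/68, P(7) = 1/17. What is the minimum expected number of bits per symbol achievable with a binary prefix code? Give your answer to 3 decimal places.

2.618 bits/symbol

Repeatedly combine the two least-probable nodes; the expected code length is the sum of the merged weights.
merge 1/68 + 3/68 → 1/17
merge 1/17 + 1/17 → 2/17
merge 1/17 + 7/68 → 11/68
merge 2/17 + 11/68 → 19/68
merge 7/34 + 15/68 → 29/68
merge 19/68 + 5/17 → 39/68
merge 29/68 + 39/68 → 1
L = 1/17 + 2/17 + 11/68 + 19/68 + 29/68 + 39/68 + 1 = 89/34 ≈ 2.618 bits/symbol.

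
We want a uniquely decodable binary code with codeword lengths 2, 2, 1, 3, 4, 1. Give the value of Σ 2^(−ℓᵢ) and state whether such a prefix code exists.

With common denominator 2^4 = 16: Σ 2^(−ℓᵢ) = 4/16 + 4/16 + 8/16 + 2/16 + 1/16 + 8/16 = 27/16 = 1.6875.
Kraft's inequality requires Σ ≤ 1; here Σ = 1.6875 > 1, so no such prefix code exists.

1.6875; no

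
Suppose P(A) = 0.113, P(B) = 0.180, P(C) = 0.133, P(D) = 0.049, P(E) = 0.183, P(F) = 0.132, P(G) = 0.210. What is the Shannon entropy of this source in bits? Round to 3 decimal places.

2.708 bits

H = −Σ pᵢ log₂ pᵢ.
−0.113·log₂(0.113) = 0.3555
−0.180·log₂(0.180) = 0.4453
−0.133·log₂(0.133) = 0.3871
−0.049·log₂(0.049) = 0.2132
−0.183·log₂(0.183) = 0.4484
−0.132·log₂(0.132) = 0.3856
−0.210·log₂(0.210) = 0.4728
Sum ≈ 2.7079 → 2.708 bits.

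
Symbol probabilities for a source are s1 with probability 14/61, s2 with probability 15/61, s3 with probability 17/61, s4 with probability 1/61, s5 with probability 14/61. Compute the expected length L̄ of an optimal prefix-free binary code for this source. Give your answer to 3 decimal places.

Repeatedly combine the two least-probable nodes; the expected code length is the sum of the merged weights.
merge 1/61 + 14/61 → 15/61
merge 14/61 + 15/61 → 29/61
merge 15/61 + 17/61 → 32/61
merge 29/61 + 32/61 → 1
L = 15/61 + 29/61 + 32/61 + 1 = 137/61 ≈ 2.246 bits/symbol.

2.246 bits/symbol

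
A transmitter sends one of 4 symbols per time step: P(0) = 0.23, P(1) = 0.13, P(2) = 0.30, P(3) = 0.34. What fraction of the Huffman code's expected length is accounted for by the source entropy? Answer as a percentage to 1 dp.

96.0%

Entropy H = −Σ p log₂ p ≈ 1.9206 bits.
Huffman merges: 13/100+23/100→9/25; 3/10+17/50→16/25; 9/25+16/25→1. L = 2 ≈ 2.0000.
Efficiency = H/L = 1.9206/2.0000 = 96.0%.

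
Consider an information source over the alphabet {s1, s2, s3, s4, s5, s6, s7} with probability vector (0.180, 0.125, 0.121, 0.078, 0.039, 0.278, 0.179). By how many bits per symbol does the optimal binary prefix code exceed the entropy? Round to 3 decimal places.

Entropy H = −Σ p log₂ p ≈ 2.6163 bits.
Huffman merges: 39/1000+39/500→117/1000; 117/1000+121/1000→119/500; 1/8+179/1000→38/125; 9/50+119/500→209/500; 139/500+38/125→291/500; 209/500+291/500→1. L = 2659/1000 ≈ 2.6590.
L − H = 2.6590 − 2.6163 = 0.043 bits.

0.043 bits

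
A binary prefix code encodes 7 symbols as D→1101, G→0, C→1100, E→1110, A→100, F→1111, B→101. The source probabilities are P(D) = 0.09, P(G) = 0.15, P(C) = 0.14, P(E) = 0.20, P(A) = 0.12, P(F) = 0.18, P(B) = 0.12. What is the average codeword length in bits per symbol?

L̄ = Σ pᵢ·ℓᵢ = 0.09·4 + 0.15·1 + 0.14·4 + 0.20·4 + 0.12·3 + 0.18·4 + 0.12·3 = 3.31 bits/symbol.

3.31 bits/symbol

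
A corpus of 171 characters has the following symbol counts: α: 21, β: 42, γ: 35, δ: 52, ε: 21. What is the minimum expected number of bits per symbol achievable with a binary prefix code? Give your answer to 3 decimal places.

2.246 bits/symbol

Probabilities are the counts divided by 171.
Repeatedly combine the two least-probable nodes; the expected code length is the sum of the merged weights.
merge 7/57 + 7/57 → 14/57
merge 35/171 + 14/57 → 77/171
merge 14/57 + 52/171 → 94/171
merge 77/171 + 94/171 → 1
L = 14/57 + 77/171 + 94/171 + 1 = 128/57 ≈ 2.246 bits/symbol.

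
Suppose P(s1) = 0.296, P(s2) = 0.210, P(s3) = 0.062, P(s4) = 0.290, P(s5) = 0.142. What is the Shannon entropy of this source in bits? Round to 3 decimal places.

2.159 bits

H = −Σ pᵢ log₂ pᵢ.
−0.296·log₂(0.296) = 0.5199
−0.210·log₂(0.210) = 0.4728
−0.062·log₂(0.062) = 0.2487
−0.290·log₂(0.290) = 0.5179
−0.142·log₂(0.142) = 0.3999
Sum ≈ 2.1592 → 2.159 bits.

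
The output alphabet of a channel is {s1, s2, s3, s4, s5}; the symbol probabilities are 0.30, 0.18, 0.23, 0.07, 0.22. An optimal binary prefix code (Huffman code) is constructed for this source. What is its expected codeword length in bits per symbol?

Repeatedly combine the two least-probable nodes; the expected code length is the sum of the merged weights.
merge 7/100 + 9/50 → 1/4
merge 11/50 + 23/100 → 9/20
merge 1/4 + 3/10 → 11/20
merge 9/20 + 11/20 → 1
L = 1/4 + 9/20 + 11/20 + 1 = 9/4 = 2.25 bits/symbol.

2.25 bits/symbol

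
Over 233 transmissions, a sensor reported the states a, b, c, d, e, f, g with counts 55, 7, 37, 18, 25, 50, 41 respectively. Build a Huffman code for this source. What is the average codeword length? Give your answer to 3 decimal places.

2.657 bits/symbol

Probabilities are the counts divided by 233.
Repeatedly combine the two least-probable nodes; the expected code length is the sum of the merged weights.
merge 7/233 + 18/233 → 25/233
merge 25/233 + 25/233 → 50/233
merge 37/233 + 41/233 → 78/233
merge 50/233 + 50/233 → 100/233
merge 55/233 + 78/233 → 133/233
merge 100/233 + 133/233 → 1
L = 25/233 + 50/233 + 78/233 + 100/233 + 133/233 + 1 = 619/233 ≈ 2.657 bits/symbol.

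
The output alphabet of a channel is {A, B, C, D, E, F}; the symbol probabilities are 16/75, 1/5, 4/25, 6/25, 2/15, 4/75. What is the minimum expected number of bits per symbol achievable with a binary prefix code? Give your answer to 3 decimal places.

Repeatedly combine the two least-probable nodes; the expected code length is the sum of the merged weights.
merge 4/75 + 2/15 → 14/75
merge 4/25 + 14/75 → 26/75
merge 1/5 + 16/75 → 31/75
merge 6/25 + 26/75 → 44/75
merge 31/75 + 44/75 → 1
L = 14/75 + 26/75 + 31/75 + 44/75 + 1 = 38/15 ≈ 2.533 bits/symbol.

2.533 bits/symbol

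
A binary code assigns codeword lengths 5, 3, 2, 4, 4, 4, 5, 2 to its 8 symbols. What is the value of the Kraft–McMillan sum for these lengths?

With common denominator 2^5 = 32: Σ 2^(−ℓᵢ) = 1/32 + 4/32 + 8/32 + 2/32 + 2/32 + 2/32 + 1/32 + 8/32 = 28/32 = 0.875.

0.875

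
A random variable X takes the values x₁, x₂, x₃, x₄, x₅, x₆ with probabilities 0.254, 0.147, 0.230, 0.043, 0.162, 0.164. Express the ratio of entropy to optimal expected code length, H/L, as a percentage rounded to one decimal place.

Entropy H = −Σ p log₂ p ≈ 2.4448 bits.
Huffman merges: 43/1000+147/1000→19/100; 81/500+41/250→163/500; 19/100+23/100→21/50; 127/500+163/500→29/50; 21/50+29/50→1. L = 629/250 ≈ 2.5160.
Efficiency = H/L = 2.4448/2.5160 = 97.2%.

97.2%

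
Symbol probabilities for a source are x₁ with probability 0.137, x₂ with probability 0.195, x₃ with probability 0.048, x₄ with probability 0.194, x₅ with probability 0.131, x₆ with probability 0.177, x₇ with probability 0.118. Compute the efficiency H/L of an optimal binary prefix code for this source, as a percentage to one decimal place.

Entropy H = −Σ p log₂ p ≈ 2.7122 bits.
Huffman merges: 6/125+59/500→83/500; 131/1000+137/1000→67/250; 83/500+177/1000→343/1000; 97/500+39/200→389/1000; 67/250+343/1000→611/1000; 389/1000+611/1000→1. L = 2777/1000 ≈ 2.7770.
Efficiency = H/L = 2.7122/2.7770 = 97.7%.

97.7%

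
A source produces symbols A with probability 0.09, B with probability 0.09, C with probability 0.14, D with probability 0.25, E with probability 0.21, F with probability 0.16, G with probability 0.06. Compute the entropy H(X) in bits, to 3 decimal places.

2.662 bits

H = −Σ pᵢ log₂ pᵢ.
−0.09·log₂(0.09) = 0.3127
−0.09·log₂(0.09) = 0.3127
−0.14·log₂(0.14) = 0.3971
−0.25·log₂(0.25) = 0.5000
−0.21·log₂(0.21) = 0.4728
−0.16·log₂(0.16) = 0.4230
−0.06·log₂(0.06) = 0.2435
Sum ≈ 2.6618 → 2.662 bits.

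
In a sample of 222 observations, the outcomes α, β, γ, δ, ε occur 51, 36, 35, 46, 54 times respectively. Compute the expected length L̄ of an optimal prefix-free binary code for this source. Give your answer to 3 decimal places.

Probabilities are the counts divided by 222.
Repeatedly combine the two least-probable nodes; the expected code length is the sum of the merged weights.
merge 35/222 + 6/37 → 71/222
merge 23/111 + 17/74 → 97/222
merge 9/37 + 71/222 → 125/222
merge 97/222 + 125/222 → 1
L = 71/222 + 97/222 + 125/222 + 1 = 515/222 ≈ 2.320 bits/symbol.

2.320 bits/symbol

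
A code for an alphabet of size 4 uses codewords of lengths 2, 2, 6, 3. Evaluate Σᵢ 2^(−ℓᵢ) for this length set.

With common denominator 2^6 = 64: Σ 2^(−ℓᵢ) = 16/64 + 16/64 + 1/64 + 8/64 = 41/64 = 0.640625.

0.640625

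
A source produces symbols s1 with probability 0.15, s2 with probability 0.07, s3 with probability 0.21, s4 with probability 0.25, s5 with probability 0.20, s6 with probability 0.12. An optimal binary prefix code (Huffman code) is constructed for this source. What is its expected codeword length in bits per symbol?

2.53 bits/symbol

Repeatedly combine the two least-probable nodes; the expected code length is the sum of the merged weights.
merge 7/100 + 3/25 → 19/100
merge 3/20 + 19/100 → 17/50
merge 1/5 + 21/100 → 41/100
merge 1/4 + 17/50 → 59/100
merge 41/100 + 59/100 → 1
L = 19/100 + 17/50 + 41/100 + 59/100 + 1 = 253/100 = 2.53 bits/symbol.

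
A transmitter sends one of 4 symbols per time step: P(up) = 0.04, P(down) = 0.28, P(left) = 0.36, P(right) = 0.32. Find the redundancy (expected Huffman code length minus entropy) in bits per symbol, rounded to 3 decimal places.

0.203 bits

Entropy H = −Σ p log₂ p ≈ 1.7566 bits.
Huffman merges: 1/25+7/25→8/25; 8/25+8/25→16/25; 9/25+16/25→1. L = 49/25 ≈ 1.9600.
L − H = 1.9600 − 1.7566 = 0.203 bits.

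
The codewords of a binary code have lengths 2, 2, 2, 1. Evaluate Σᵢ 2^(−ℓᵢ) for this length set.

With common denominator 2^2 = 4: Σ 2^(−ℓᵢ) = 1/4 + 1/4 + 1/4 + 2/4 = 5/4 = 1.25.

1.25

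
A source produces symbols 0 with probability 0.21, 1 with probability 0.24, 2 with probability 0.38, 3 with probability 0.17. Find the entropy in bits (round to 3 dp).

1.932 bits

H = −Σ pᵢ log₂ pᵢ.
−0.21·log₂(0.21) = 0.4728
−0.24·log₂(0.24) = 0.4941
−0.38·log₂(0.38) = 0.5305
−0.17·log₂(0.17) = 0.4346
Sum ≈ 1.9320 → 1.932 bits.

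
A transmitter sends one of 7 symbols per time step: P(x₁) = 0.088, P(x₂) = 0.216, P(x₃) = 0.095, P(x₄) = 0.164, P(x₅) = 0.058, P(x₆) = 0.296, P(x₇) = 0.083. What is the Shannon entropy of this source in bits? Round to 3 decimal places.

2.593 bits

H = −Σ pᵢ log₂ pᵢ.
−0.088·log₂(0.088) = 0.3086
−0.216·log₂(0.216) = 0.4776
−0.095·log₂(0.095) = 0.3226
−0.164·log₂(0.164) = 0.4278
−0.058·log₂(0.058) = 0.2383
−0.296·log₂(0.296) = 0.5199
−0.083·log₂(0.083) = 0.2980
Sum ≈ 2.5926 → 2.593 bits.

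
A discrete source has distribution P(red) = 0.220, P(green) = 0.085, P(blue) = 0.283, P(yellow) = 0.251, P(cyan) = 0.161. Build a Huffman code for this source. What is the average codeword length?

Repeatedly combine the two least-probable nodes; the expected code length is the sum of the merged weights.
merge 17/200 + 161/1000 → 123/500
merge 11/50 + 123/500 → 233/500
merge 251/1000 + 283/1000 → 267/500
merge 233/500 + 267/500 → 1
L = 123/500 + 233/500 + 267/500 + 1 = 1123/500 = 2.246 bits/symbol.

2.246 bits/symbol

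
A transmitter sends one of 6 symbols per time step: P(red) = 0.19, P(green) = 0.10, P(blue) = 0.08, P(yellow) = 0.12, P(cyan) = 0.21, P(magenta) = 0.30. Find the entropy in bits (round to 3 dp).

2.440 bits

H = −Σ pᵢ log₂ pᵢ.
−0.19·log₂(0.19) = 0.4552
−0.10·log₂(0.10) = 0.3322
−0.08·log₂(0.08) = 0.2915
−0.12·log₂(0.12) = 0.3671
−0.21·log₂(0.21) = 0.4728
−0.30·log₂(0.30) = 0.5211
Sum ≈ 2.4399 → 2.440 bits.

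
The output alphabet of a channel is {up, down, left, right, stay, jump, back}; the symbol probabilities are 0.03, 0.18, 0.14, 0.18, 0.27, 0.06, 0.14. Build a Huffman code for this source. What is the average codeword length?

2.64 bits/symbol

Repeatedly combine the two least-probable nodes; the expected code length is the sum of the merged weights.
merge 3/100 + 3/50 → 9/100
merge 9/100 + 7/50 → 23/100
merge 7/50 + 9/50 → 8/25
merge 9/50 + 23/100 → 41/100
merge 27/100 + 8/25 → 59/100
merge 41/100 + 59/100 → 1
L = 9/100 + 23/100 + 8/25 + 41/100 + 59/100 + 1 = 66/25 = 2.64 bits/symbol.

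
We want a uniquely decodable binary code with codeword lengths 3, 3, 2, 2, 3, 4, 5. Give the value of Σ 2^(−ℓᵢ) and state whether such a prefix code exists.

With common denominator 2^5 = 32: Σ 2^(−ℓᵢ) = 4/32 + 4/32 + 8/32 + 8/32 + 4/32 + 2/32 + 1/32 = 31/32 = 0.96875.
Kraft's inequality requires Σ ≤ 1; here Σ = 0.96875 ≤ 1, so such a prefix code exists.

0.96875; yes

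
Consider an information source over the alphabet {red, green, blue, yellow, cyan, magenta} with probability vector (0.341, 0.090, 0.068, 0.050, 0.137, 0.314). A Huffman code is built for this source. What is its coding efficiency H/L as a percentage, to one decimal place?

96.3%

Entropy H = −Σ p log₂ p ≈ 2.2394 bits.
Huffman merges: 1/20+17/250→59/500; 9/100+59/500→26/125; 137/1000+26/125→69/200; 157/500+341/1000→131/200; 69/200+131/200→1. L = 1163/500 ≈ 2.3260.
Efficiency = H/L = 2.2394/2.3260 = 96.3%.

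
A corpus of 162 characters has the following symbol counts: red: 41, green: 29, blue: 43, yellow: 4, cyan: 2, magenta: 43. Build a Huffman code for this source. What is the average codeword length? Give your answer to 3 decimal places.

2.253 bits/symbol

Probabilities are the counts divided by 162.
Repeatedly combine the two least-probable nodes; the expected code length is the sum of the merged weights.
merge 1/81 + 2/81 → 1/27
merge 1/27 + 29/162 → 35/162
merge 35/162 + 41/162 → 38/81
merge 43/162 + 43/162 → 43/81
merge 38/81 + 43/81 → 1
L = 1/27 + 35/162 + 38/81 + 43/81 + 1 = 365/162 ≈ 2.253 bits/symbol.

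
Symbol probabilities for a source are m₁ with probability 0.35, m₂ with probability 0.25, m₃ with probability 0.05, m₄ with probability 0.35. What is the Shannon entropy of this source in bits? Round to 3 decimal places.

H = −Σ pᵢ log₂ pᵢ.
−0.35·log₂(0.35) = 0.5301
−0.25·log₂(0.25) = 0.5000
−0.05·log₂(0.05) = 0.2161
−0.35·log₂(0.35) = 0.5301
Sum ≈ 1.7763 → 1.776 bits.

1.776 bits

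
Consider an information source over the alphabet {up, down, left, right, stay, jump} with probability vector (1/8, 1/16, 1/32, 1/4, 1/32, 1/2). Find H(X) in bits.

Each probability is a power of 1/2, so log₂(1/p) is an integer.
H = Σ p·log₂(1/p) = 1/8·3 + 1/16·4 + 1/32·5 + 1/4·2 + 1/32·5 + 1/2·1 = 1.9375 bits.

1.9375 bits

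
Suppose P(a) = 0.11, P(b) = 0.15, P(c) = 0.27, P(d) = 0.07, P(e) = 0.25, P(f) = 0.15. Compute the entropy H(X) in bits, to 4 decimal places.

2.4500 bits

H = −Σ pᵢ log₂ pᵢ.
−0.11·log₂(0.11) = 0.3503
−0.15·log₂(0.15) = 0.4105
−0.27·log₂(0.27) = 0.5100
−0.07·log₂(0.07) = 0.2686
−0.25·log₂(0.25) = 0.5000
−0.15·log₂(0.15) = 0.4105
Sum ≈ 2.4500 → 2.4500 bits.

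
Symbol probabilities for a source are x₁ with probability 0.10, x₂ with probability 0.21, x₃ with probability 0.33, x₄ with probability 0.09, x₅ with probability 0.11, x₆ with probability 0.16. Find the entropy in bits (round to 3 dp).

2.419 bits

H = −Σ pᵢ log₂ pᵢ.
−0.10·log₂(0.10) = 0.3322
−0.21·log₂(0.21) = 0.4728
−0.33·log₂(0.33) = 0.5278
−0.09·log₂(0.09) = 0.3127
−0.11·log₂(0.11) = 0.3503
−0.16·log₂(0.16) = 0.4230
Sum ≈ 2.4188 → 2.419 bits.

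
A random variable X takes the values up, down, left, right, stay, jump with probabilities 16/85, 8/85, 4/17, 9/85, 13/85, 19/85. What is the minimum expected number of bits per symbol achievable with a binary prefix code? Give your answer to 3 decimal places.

Repeatedly combine the two least-probable nodes; the expected code length is the sum of the merged weights.
merge 8/85 + 9/85 → 1/5
merge 13/85 + 16/85 → 29/85
merge 1/5 + 19/85 → 36/85
merge 4/17 + 29/85 → 49/85
merge 36/85 + 49/85 → 1
L = 1/5 + 29/85 + 36/85 + 49/85 + 1 = 216/85 ≈ 2.541 bits/symbol.

2.541 bits/symbol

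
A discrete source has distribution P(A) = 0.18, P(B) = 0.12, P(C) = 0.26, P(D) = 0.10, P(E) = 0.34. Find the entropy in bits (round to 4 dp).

H = −Σ pᵢ log₂ pᵢ.
−0.18·log₂(0.18) = 0.4453
−0.12·log₂(0.12) = 0.3671
−0.26·log₂(0.26) = 0.5053
−0.10·log₂(0.10) = 0.3322
−0.34·log₂(0.34) = 0.5292
Sum ≈ 2.1790 → 2.1790 bits.

2.1790 bits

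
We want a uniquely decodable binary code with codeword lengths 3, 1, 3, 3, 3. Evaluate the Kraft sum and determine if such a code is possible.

With common denominator 2^3 = 8: Σ 2^(−ℓᵢ) = 1/8 + 4/8 + 1/8 + 1/8 + 1/8 = 8/8 = 1.
Kraft's inequality requires Σ ≤ 1; here Σ = 1 ≤ 1, so such a prefix code exists.

1; yes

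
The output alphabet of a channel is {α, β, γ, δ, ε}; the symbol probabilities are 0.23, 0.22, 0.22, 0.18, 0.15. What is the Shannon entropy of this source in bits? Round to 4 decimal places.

2.3047 bits

H = −Σ pᵢ log₂ pᵢ.
−0.23·log₂(0.23) = 0.4877
−0.22·log₂(0.22) = 0.4806
−0.22·log₂(0.22) = 0.4806
−0.18·log₂(0.18) = 0.4453
−0.15·log₂(0.15) = 0.4105
Sum ≈ 2.3047 → 2.3047 bits.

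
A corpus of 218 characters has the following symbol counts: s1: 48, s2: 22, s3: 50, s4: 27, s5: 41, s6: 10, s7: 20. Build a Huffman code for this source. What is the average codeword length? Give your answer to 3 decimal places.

2.688 bits/symbol

Probabilities are the counts divided by 218.
Repeatedly combine the two least-probable nodes; the expected code length is the sum of the merged weights.
merge 5/109 + 10/109 → 15/109
merge 11/109 + 27/218 → 49/218
merge 15/109 + 41/218 → 71/218
merge 24/109 + 49/218 → 97/218
merge 25/109 + 71/218 → 121/218
merge 97/218 + 121/218 → 1
L = 15/109 + 49/218 + 71/218 + 97/218 + 121/218 + 1 = 293/109 ≈ 2.688 bits/symbol.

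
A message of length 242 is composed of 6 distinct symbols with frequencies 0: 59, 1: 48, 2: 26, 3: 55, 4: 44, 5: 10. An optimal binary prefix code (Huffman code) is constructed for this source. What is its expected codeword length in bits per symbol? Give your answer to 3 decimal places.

2.479 bits/symbol

Probabilities are the counts divided by 242.
Repeatedly combine the two least-probable nodes; the expected code length is the sum of the merged weights.
merge 5/121 + 13/121 → 18/121
merge 18/121 + 2/11 → 40/121
merge 24/121 + 5/22 → 103/242
merge 59/242 + 40/121 → 139/242
merge 103/242 + 139/242 → 1
L = 18/121 + 40/121 + 103/242 + 139/242 + 1 = 300/121 ≈ 2.479 bits/symbol.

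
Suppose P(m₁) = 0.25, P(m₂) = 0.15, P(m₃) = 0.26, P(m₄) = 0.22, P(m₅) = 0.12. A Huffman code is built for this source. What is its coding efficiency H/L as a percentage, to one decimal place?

Entropy H = −Σ p log₂ p ≈ 2.2635 bits.
Huffman merges: 3/25+3/20→27/100; 11/50+1/4→47/100; 13/50+27/100→53/100; 47/100+53/100→1. L = 227/100 ≈ 2.2700.
Efficiency = H/L = 2.2635/2.2700 = 99.7%.

99.7%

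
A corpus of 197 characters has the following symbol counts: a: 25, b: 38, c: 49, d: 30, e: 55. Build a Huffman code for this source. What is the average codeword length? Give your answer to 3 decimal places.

2.279 bits/symbol

Probabilities are the counts divided by 197.
Repeatedly combine the two least-probable nodes; the expected code length is the sum of the merged weights.
merge 25/197 + 30/197 → 55/197
merge 38/197 + 49/197 → 87/197
merge 55/197 + 55/197 → 110/197
merge 87/197 + 110/197 → 1
L = 55/197 + 87/197 + 110/197 + 1 = 449/197 ≈ 2.279 bits/symbol.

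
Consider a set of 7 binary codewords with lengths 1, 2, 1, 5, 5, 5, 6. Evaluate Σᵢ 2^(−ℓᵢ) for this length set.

With common denominator 2^6 = 64: Σ 2^(−ℓᵢ) = 32/64 + 16/64 + 32/64 + 2/64 + 2/64 + 2/64 + 1/64 = 87/64 = 1.359375.

1.359375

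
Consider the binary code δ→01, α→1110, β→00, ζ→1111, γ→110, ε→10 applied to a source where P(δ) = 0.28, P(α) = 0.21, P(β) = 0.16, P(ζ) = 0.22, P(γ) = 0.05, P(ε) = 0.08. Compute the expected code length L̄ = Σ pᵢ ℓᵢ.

2.91 bits/symbol

L̄ = Σ pᵢ·ℓᵢ = 0.28·2 + 0.21·4 + 0.16·2 + 0.22·4 + 0.05·3 + 0.08·2 = 2.91 bits/symbol.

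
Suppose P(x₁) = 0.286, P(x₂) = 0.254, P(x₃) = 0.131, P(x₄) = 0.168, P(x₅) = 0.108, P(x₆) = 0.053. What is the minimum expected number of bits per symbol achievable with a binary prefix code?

Repeatedly combine the two least-probable nodes; the expected code length is the sum of the merged weights.
merge 53/1000 + 27/250 → 161/1000
merge 131/1000 + 161/1000 → 73/250
merge 21/125 + 127/500 → 211/500
merge 143/500 + 73/250 → 289/500
merge 211/500 + 289/500 → 1
L = 161/1000 + 73/250 + 211/500 + 289/500 + 1 = 2453/1000 = 2.453 bits/symbol.

2.453 bits/symbol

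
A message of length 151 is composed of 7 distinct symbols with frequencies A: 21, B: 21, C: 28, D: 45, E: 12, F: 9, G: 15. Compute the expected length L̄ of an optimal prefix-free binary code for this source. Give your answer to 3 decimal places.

2.656 bits/symbol

Probabilities are the counts divided by 151.
Repeatedly combine the two least-probable nodes; the expected code length is the sum of the merged weights.
merge 9/151 + 12/151 → 21/151
merge 15/151 + 21/151 → 36/151
merge 21/151 + 21/151 → 42/151
merge 28/151 + 36/151 → 64/151
merge 42/151 + 45/151 → 87/151
merge 64/151 + 87/151 → 1
L = 21/151 + 36/151 + 42/151 + 64/151 + 87/151 + 1 = 401/151 ≈ 2.656 bits/symbol.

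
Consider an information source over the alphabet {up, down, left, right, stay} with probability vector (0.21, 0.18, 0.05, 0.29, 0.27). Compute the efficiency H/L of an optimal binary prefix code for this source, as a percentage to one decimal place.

Entropy H = −Σ p log₂ p ≈ 2.1622 bits.
Huffman merges: 1/20+9/50→23/100; 21/100+23/100→11/25; 27/100+29/100→14/25; 11/25+14/25→1. L = 223/100 ≈ 2.2300.
Efficiency = H/L = 2.1622/2.2300 = 97.0%.

97.0%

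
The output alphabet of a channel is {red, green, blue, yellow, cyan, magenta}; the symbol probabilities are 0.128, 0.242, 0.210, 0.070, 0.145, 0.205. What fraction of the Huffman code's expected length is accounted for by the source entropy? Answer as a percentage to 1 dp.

Entropy H = −Σ p log₂ p ≈ 2.4890 bits.
Huffman merges: 7/100+16/125→99/500; 29/200+99/500→343/1000; 41/200+21/100→83/200; 121/500+343/1000→117/200; 83/200+117/200→1. L = 2541/1000 ≈ 2.5410.
Efficiency = H/L = 2.4890/2.5410 = 98.0%.

98.0%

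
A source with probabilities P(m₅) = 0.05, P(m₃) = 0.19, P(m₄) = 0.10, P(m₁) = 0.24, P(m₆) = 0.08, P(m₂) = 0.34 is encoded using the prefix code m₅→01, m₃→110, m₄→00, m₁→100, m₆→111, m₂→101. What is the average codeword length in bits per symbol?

2.85 bits/symbol

L̄ = Σ pᵢ·ℓᵢ = 0.05·2 + 0.19·3 + 0.10·2 + 0.24·3 + 0.08·3 + 0.34·3 = 2.85 bits/symbol.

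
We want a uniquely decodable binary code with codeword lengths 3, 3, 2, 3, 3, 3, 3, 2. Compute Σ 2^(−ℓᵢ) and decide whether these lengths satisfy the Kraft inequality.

1.25; no

With common denominator 2^3 = 8: Σ 2^(−ℓᵢ) = 1/8 + 1/8 + 2/8 + 1/8 + 1/8 + 1/8 + 1/8 + 2/8 = 10/8 = 1.25.
Kraft's inequality requires Σ ≤ 1; here Σ = 1.25 > 1, so no such prefix code exists.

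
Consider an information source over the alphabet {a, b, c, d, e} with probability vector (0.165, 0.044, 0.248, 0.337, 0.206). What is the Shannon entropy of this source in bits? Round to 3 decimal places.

H = −Σ pᵢ log₂ pᵢ.
−0.165·log₂(0.165) = 0.4289
−0.044·log₂(0.044) = 0.1983
−0.248·log₂(0.248) = 0.4989
−0.337·log₂(0.337) = 0.5288
−0.206·log₂(0.206) = 0.4695
Sum ≈ 2.1244 → 2.124 bits.

2.124 bits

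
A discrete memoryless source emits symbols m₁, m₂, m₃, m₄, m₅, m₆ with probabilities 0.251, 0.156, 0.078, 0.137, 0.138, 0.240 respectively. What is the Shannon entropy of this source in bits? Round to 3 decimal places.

H = −Σ pᵢ log₂ pᵢ.
−0.251·log₂(0.251) = 0.5006
−0.156·log₂(0.156) = 0.4181
−0.078·log₂(0.078) = 0.2871
−0.137·log₂(0.137) = 0.3929
−0.138·log₂(0.138) = 0.3943
−0.240·log₂(0.240) = 0.4941
Sum ≈ 2.4871 → 2.487 bits.

2.487 bits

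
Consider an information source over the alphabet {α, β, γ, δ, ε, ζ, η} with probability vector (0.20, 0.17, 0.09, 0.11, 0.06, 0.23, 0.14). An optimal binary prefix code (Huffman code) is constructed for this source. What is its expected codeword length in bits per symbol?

2.72 bits/symbol

Repeatedly combine the two least-probable nodes; the expected code length is the sum of the merged weights.
merge 3/50 + 9/100 → 3/20
merge 11/100 + 7/50 → 1/4
merge 3/20 + 17/100 → 8/25
merge 1/5 + 23/100 → 43/100
merge 1/4 + 8/25 → 57/100
merge 43/100 + 57/100 → 1
L = 3/20 + 1/4 + 8/25 + 43/100 + 57/100 + 1 = 68/25 = 2.72 bits/symbol.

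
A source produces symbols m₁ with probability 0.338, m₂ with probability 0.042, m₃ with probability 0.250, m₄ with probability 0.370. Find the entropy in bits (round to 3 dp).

1.752 bits

H = −Σ pᵢ log₂ pᵢ.
−0.338·log₂(0.338) = 0.5289
−0.042·log₂(0.042) = 0.1921
−0.250·log₂(0.250) = 0.5000
−0.370·log₂(0.370) = 0.5307
Sum ≈ 1.7518 → 1.752 bits.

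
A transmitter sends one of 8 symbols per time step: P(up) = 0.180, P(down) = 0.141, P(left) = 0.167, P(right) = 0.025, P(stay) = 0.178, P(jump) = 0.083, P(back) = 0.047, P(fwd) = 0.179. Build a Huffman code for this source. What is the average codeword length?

Repeatedly combine the two least-probable nodes; the expected code length is the sum of the merged weights.
merge 1/40 + 47/1000 → 9/125
merge 9/125 + 83/1000 → 31/200
merge 141/1000 + 31/200 → 37/125
merge 167/1000 + 89/500 → 69/200
merge 179/1000 + 9/50 → 359/1000
merge 37/125 + 69/200 → 641/1000
merge 359/1000 + 641/1000 → 1
L = 9/125 + 31/200 + 37/125 + 69/200 + 359/1000 + 641/1000 + 1 = 717/250 = 2.868 bits/symbol.

2.868 bits/symbol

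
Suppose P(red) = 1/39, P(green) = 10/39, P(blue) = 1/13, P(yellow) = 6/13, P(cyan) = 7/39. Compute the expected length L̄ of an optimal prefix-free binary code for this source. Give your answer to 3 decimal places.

Repeatedly combine the two least-probable nodes; the expected code length is the sum of the merged weights.
merge 1/39 + 1/13 → 4/39
merge 4/39 + 7/39 → 11/39
merge 10/39 + 11/39 → 7/13
merge 6/13 + 7/13 → 1
L = 4/39 + 11/39 + 7/13 + 1 = 25/13 ≈ 1.923 bits/symbol.

1.923 bits/symbol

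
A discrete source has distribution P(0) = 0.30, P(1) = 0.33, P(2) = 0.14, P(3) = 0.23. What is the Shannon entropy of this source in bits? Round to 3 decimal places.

1.934 bits

H = −Σ pᵢ log₂ pᵢ.
−0.30·log₂(0.30) = 0.5211
−0.33·log₂(0.33) = 0.5278
−0.14·log₂(0.14) = 0.3971
−0.23·log₂(0.23) = 0.4877
Sum ≈ 1.9337 → 1.934 bits.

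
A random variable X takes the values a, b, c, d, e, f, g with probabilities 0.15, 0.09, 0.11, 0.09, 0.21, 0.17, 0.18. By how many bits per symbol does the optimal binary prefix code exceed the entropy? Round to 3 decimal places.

0.051 bits

Entropy H = −Σ p log₂ p ≈ 2.7389 bits.
Huffman merges: 9/100+9/100→9/50; 11/100+3/20→13/50; 17/100+9/50→7/20; 9/50+21/100→39/100; 13/50+7/20→61/100; 39/100+61/100→1. L = 279/100 ≈ 2.7900.
L − H = 2.7900 − 2.7389 = 0.051 bits.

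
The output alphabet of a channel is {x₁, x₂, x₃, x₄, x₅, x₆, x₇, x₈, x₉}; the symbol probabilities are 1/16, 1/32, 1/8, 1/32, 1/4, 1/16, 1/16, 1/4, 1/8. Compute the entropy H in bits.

Each probability is a power of 1/2, so log₂(1/p) is an integer.
H = Σ p·log₂(1/p) = 1/16·4 + 1/32·5 + 1/8·3 + 1/32·5 + 1/4·2 + 1/16·4 + 1/16·4 + 1/4·2 + 1/8·3 = 2.8125 bits.

2.8125 bits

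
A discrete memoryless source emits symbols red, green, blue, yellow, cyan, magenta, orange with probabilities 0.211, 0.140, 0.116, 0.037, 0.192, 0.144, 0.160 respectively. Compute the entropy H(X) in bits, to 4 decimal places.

2.6900 bits

H = −Σ pᵢ log₂ pᵢ.
−0.211·log₂(0.211) = 0.4736
−0.140·log₂(0.140) = 0.3971
−0.116·log₂(0.116) = 0.3605
−0.037·log₂(0.037) = 0.1760
−0.192·log₂(0.192) = 0.4571
−0.144·log₂(0.144) = 0.4026
−0.160·log₂(0.160) = 0.4230
Sum ≈ 2.6900 → 2.6900 bits.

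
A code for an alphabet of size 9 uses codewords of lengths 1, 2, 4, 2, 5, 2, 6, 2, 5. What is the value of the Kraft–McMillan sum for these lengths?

With common denominator 2^6 = 64: Σ 2^(−ℓᵢ) = 32/64 + 16/64 + 4/64 + 16/64 + 2/64 + 16/64 + 1/64 + 16/64 + 2/64 = 105/64 = 1.640625.

1.640625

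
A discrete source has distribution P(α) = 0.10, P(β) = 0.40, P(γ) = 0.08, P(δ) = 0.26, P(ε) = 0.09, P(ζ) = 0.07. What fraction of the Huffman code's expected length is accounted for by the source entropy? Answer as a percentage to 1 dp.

98.2%

Entropy H = −Σ p log₂ p ≈ 2.2390 bits.
Huffman merges: 7/100+2/25→3/20; 9/100+1/10→19/100; 3/20+19/100→17/50; 13/50+17/50→3/5; 2/5+3/5→1. L = 57/25 ≈ 2.2800.
Efficiency = H/L = 2.2390/2.2800 = 98.2%.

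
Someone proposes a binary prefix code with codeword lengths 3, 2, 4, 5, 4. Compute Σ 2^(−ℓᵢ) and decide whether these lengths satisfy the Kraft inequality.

With common denominator 2^5 = 32: Σ 2^(−ℓᵢ) = 4/32 + 8/32 + 2/32 + 1/32 + 2/32 = 17/32 = 0.53125.
Kraft's inequality requires Σ ≤ 1; here Σ = 0.53125 ≤ 1, so such a prefix code exists.

0.53125; yes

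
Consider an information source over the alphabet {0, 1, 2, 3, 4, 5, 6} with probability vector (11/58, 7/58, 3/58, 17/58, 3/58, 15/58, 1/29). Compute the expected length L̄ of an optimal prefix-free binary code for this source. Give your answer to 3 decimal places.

Repeatedly combine the two least-probable nodes; the expected code length is the sum of the merged weights.
merge 1/29 + 3/58 → 5/58
merge 3/58 + 5/58 → 4/29
merge 7/58 + 4/29 → 15/58
merge 11/58 + 15/58 → 13/29
merge 15/58 + 17/58 → 16/29
merge 13/29 + 16/29 → 1
L = 5/58 + 4/29 + 15/58 + 13/29 + 16/29 + 1 = 72/29 ≈ 2.483 bits/symbol.

2.483 bits/symbol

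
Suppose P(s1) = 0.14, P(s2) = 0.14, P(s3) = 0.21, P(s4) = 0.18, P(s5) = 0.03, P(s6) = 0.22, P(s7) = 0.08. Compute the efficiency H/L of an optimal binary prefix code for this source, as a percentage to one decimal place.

98.4%

Entropy H = −Σ p log₂ p ≈ 2.6362 bits.
Huffman merges: 3/100+2/25→11/100; 11/100+7/50→1/4; 7/50+9/50→8/25; 21/100+11/50→43/100; 1/4+8/25→57/100; 43/100+57/100→1. L = 67/25 ≈ 2.6800.
Efficiency = H/L = 2.6362/2.6800 = 98.4%.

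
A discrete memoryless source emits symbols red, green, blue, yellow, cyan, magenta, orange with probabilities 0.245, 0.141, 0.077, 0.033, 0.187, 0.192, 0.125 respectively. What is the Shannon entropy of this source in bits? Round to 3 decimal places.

2.627 bits

H = −Σ pᵢ log₂ pᵢ.
−0.245·log₂(0.245) = 0.4971
−0.141·log₂(0.141) = 0.3985
−0.077·log₂(0.077) = 0.2848
−0.033·log₂(0.033) = 0.1624
−0.187·log₂(0.187) = 0.4523
−0.192·log₂(0.192) = 0.4571
−0.125·log₂(0.125) = 0.3750
Sum ≈ 2.6273 → 2.627 bits.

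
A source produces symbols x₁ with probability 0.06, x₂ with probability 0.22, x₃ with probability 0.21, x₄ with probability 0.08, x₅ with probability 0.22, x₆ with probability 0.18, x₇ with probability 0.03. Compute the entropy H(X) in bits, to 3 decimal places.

H = −Σ pᵢ log₂ pᵢ.
−0.06·log₂(0.06) = 0.2435
−0.22·log₂(0.22) = 0.4806
−0.21·log₂(0.21) = 0.4728
−0.08·log₂(0.08) = 0.2915
−0.22·log₂(0.22) = 0.4806
−0.18·log₂(0.18) = 0.4453
−0.03·log₂(0.03) = 0.1518
Sum ≈ 2.5661 → 2.566 bits.

2.566 bits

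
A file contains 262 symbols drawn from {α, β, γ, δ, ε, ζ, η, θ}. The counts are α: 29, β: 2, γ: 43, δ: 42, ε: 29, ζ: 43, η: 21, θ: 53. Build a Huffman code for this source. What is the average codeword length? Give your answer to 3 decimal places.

Probabilities are the counts divided by 262.
Repeatedly combine the two least-probable nodes; the expected code length is the sum of the merged weights.
merge 1/131 + 21/262 → 23/262
merge 23/262 + 29/262 → 26/131
merge 29/262 + 21/131 → 71/262
merge 43/262 + 43/262 → 43/131
merge 26/131 + 53/262 → 105/262
merge 71/262 + 43/131 → 157/262
merge 105/262 + 157/262 → 1
L = 23/262 + 26/131 + 71/262 + 43/131 + 105/262 + 157/262 + 1 = 378/131 ≈ 2.885 bits/symbol.

2.885 bits/symbol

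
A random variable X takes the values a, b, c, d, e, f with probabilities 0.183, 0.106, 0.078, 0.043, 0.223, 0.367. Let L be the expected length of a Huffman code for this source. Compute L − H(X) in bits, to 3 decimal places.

0.061 bits

Entropy H = −Σ p log₂ p ≈ 2.2874 bits.
Huffman merges: 43/1000+39/500→121/1000; 53/500+121/1000→227/1000; 183/1000+223/1000→203/500; 227/1000+367/1000→297/500; 203/500+297/500→1. L = 587/250 ≈ 2.3480.
L − H = 2.3480 − 2.2874 = 0.061 bits.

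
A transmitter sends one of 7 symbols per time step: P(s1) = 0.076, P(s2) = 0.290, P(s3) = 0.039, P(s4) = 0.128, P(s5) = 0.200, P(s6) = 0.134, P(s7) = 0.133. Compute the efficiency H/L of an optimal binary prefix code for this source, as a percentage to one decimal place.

Entropy H = −Σ p log₂ p ≈ 2.6027 bits.
Huffman merges: 39/1000+19/250→23/200; 23/200+16/125→243/1000; 133/1000+67/500→267/1000; 1/5+243/1000→443/1000; 267/1000+29/100→557/1000; 443/1000+557/1000→1. L = 21/8 ≈ 2.6250.
Efficiency = H/L = 2.6027/2.6250 = 99.1%.

99.1%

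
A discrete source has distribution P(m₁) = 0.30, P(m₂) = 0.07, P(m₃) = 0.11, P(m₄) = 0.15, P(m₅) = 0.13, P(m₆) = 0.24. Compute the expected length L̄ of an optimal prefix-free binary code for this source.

2.46 bits/symbol

Repeatedly combine the two least-probable nodes; the expected code length is the sum of the merged weights.
merge 7/100 + 11/100 → 9/50
merge 13/100 + 3/20 → 7/25
merge 9/50 + 6/25 → 21/50
merge 7/25 + 3/10 → 29/50
merge 21/50 + 29/50 → 1
L = 9/50 + 7/25 + 21/50 + 29/50 + 1 = 123/50 = 2.46 bits/symbol.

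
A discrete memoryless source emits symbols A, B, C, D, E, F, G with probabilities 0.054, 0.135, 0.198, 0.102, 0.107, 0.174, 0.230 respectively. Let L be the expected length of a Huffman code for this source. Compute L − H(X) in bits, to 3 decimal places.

0.040 bits

Entropy H = −Σ p log₂ p ≈ 2.6876 bits.
Huffman merges: 27/500+51/500→39/250; 107/1000+27/200→121/500; 39/250+87/500→33/100; 99/500+23/100→107/250; 121/500+33/100→143/250; 107/250+143/250→1. L = 341/125 ≈ 2.7280.
L − H = 2.7280 − 2.6876 = 0.040 bits.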